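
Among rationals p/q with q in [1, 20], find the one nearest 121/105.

15/13

Expand x = 121/105 as a continued fraction with the Euclidean algorithm:
  121 = 1*105 + 16, so a_0 = 1.
  105 = 6*16 + 9, so a_1 = 6.
  16 = 1*9 + 7, so a_2 = 1.
  9 = 1*7 + 2, so a_3 = 1.
  7 = 3*2 + 1, so a_4 = 3.
  2 = 2*1 + 0, so a_5 = 2.
so x = [1; 6, 1, 1, 3, 2].
Convergents (p_i = a_i*p_{i-1} + p_{i-2}, q_i = a_i*q_{i-1} + q_{i-2} with p_{-2}=0, p_{-1}=1, q_{-2}=1, q_{-1}=0), until the denominator exceeds 20:
  i=0: a_0=1, p_0 = 1*1 + 0 = 1, q_0 = 1*0 + 1 = 1.
  i=1: a_1=6, p_1 = 6*1 + 1 = 7, q_1 = 6*1 + 0 = 6.
  i=2: a_2=1, p_2 = 1*7 + 1 = 8, q_2 = 1*6 + 1 = 7.
  i=3: a_3=1, p_3 = 1*8 + 7 = 15, q_3 = 1*7 + 6 = 13.
  i=4: a_4=3, p_4 = 3*15 + 8 = 53, q_4 = 3*13 + 7 = 46.
q_4 = 46 > 20, so the last convergent with denominator <= 20 is p_3/q_3 = 15/13.
The closest fraction with denominator <= 20 is either p_3/q_3 or the intermediate fraction (k*p_3 + p_2)/(k*q_3 + q_2) with the largest k >= 1 whose denominator stays <= 20; these approach x as k grows, and every other convergent or intermediate fraction in range is farther away.
Largest k: floor((20 - q_2)/q_3) = floor((20 - 7)/13) = 1.
That gives (1*15 + 8)/(1*13 + 7) = 23/20.
Compare the errors: |x - 15/13| = |121*13 - 15*105|/(105*13) = 2/1365, and |x - 23/20| = |121*20 - 23*105|/(105*20) = 5/2100.
Cross-multiplying, 2*2100 = 4200 < 6825 = 5*1365, so 2/1365 is smaller: the convergent 15/13 is closer to x than 23/20.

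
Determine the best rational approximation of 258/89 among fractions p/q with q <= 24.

Expand x = 258/89 as a continued fraction with the Euclidean algorithm:
  258 = 2*89 + 80, so a_0 = 2.
  89 = 1*80 + 9, so a_1 = 1.
  80 = 8*9 + 8, so a_2 = 8.
  9 = 1*8 + 1, so a_3 = 1.
  8 = 8*1 + 0, so a_4 = 8.
so x = [2; 1, 8, 1, 8].
Convergents (p_i = a_i*p_{i-1} + p_{i-2}, q_i = a_i*q_{i-1} + q_{i-2} with p_{-2}=0, p_{-1}=1, q_{-2}=1, q_{-1}=0), until the denominator exceeds 24:
  i=0: a_0=2, p_0 = 2*1 + 0 = 2, q_0 = 2*0 + 1 = 1.
  i=1: a_1=1, p_1 = 1*2 + 1 = 3, q_1 = 1*1 + 0 = 1.
  i=2: a_2=8, p_2 = 8*3 + 2 = 26, q_2 = 8*1 + 1 = 9.
  i=3: a_3=1, p_3 = 1*26 + 3 = 29, q_3 = 1*9 + 1 = 10.
  i=4: a_4=8, p_4 = 8*29 + 26 = 258, q_4 = 8*10 + 9 = 89.
q_4 = 89 > 24, so the last convergent with denominator <= 24 is p_3/q_3 = 29/10.
The closest fraction with denominator <= 24 is either p_3/q_3 or the intermediate fraction (k*p_3 + p_2)/(k*q_3 + q_2) with the largest k >= 1 whose denominator stays <= 24; these approach x as k grows, and every other convergent or intermediate fraction in range is farther away.
Largest k: floor((24 - q_2)/q_3) = floor((24 - 9)/10) = 1.
That gives (1*29 + 26)/(1*10 + 9) = 55/19.
Compare the errors: |x - 29/10| = |258*10 - 29*89|/(89*10) = 1/890, and |x - 55/19| = |258*19 - 55*89|/(89*19) = 7/1691.
Cross-multiplying, 1*1691 = 1691 < 6230 = 7*890, so 1/890 is smaller: the convergent 29/10 is closer to x than 55/19.

29/10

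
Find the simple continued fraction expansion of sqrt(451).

[21; (4, 4, 2, 8, 21, 8, 2, 4, 4, 42)]

Write x_i = (sqrt(451) + m_i)/d_i with (m_0, d_0) = (0, 1). a_0 = floor(sqrt(451)) = 21, since 21^2 = 441 <= 451 < 484 = 22^2.
Iterate m_{i+1} = d_i*a_i - m_i, d_{i+1} = (451 - m_{i+1}^2)/d_i, a_{i+1} = floor((a_0 + m_{i+1})/d_{i+1}):
  m_1 = 1*21 - 0 = 21, d_1 = (451 - 21^2)/1 = 10/1 = 10, a_1 = floor((21 + 21)/10) = 4.
  m_2 = 10*4 - 21 = 19, d_2 = (451 - 19^2)/10 = 90/10 = 9, a_2 = floor((21 + 19)/9) = 4.
  m_3 = 9*4 - 19 = 17, d_3 = (451 - 17^2)/9 = 162/9 = 18, a_3 = floor((21 + 17)/18) = 2.
  m_4 = 18*2 - 17 = 19, d_4 = (451 - 19^2)/18 = 90/18 = 5, a_4 = floor((21 + 19)/5) = 8.
  m_5 = 5*8 - 19 = 21, d_5 = (451 - 21^2)/5 = 10/5 = 2, a_5 = floor((21 + 21)/2) = 21.
  m_6 = 2*21 - 21 = 21, d_6 = (451 - 21^2)/2 = 10/2 = 5, a_6 = floor((21 + 21)/5) = 8.
  m_7 = 5*8 - 21 = 19, d_7 = (451 - 19^2)/5 = 90/5 = 18, a_7 = floor((21 + 19)/18) = 2.
  m_8 = 18*2 - 19 = 17, d_8 = (451 - 17^2)/18 = 162/18 = 9, a_8 = floor((21 + 17)/9) = 4.
  m_9 = 9*4 - 17 = 19, d_9 = (451 - 19^2)/9 = 90/9 = 10, a_9 = floor((21 + 19)/10) = 4.
  m_10 = 10*4 - 19 = 21, d_10 = (451 - 21^2)/10 = 10/10 = 1, a_10 = floor((21 + 21)/1) = 42.
  m_11 = 1*42 - 21 = 21, d_11 = (451 - 21^2)/1 = 10/1 = 10: (m_11, d_11) = (m_1, d_1) = (21, 10), so from here the quotients repeat a_1, ..., a_10; the period length is 10.
Hence the expansion of sqrt(451) is a_0 = 21 followed by the repeating block 4, 4, 2, 8, 21, 8, 2, 4, 4, 42 (period 10).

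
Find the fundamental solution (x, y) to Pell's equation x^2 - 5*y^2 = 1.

First expand sqrt(5) as a continued fraction. With x_i = (sqrt(5) + m_i)/d_i and (m_0, d_0) = (0, 1): a_0 = floor(sqrt(5)) = 2, since 2^2 = 4 <= 5 < 9 = 3^2.
Iterate m_{i+1} = d_i*a_i - m_i, d_{i+1} = (5 - m_{i+1}^2)/d_i, a_{i+1} = floor((a_0 + m_{i+1})/d_{i+1}):
  m_1 = 1*2 - 0 = 2, d_1 = (5 - 2^2)/1 = 1/1 = 1, a_1 = floor((2 + 2)/1) = 4.
  m_2 = 1*4 - 2 = 2, d_2 = (5 - 2^2)/1 = 1/1 = 1: (m_2, d_2) = (m_1, d_1) = (2, 1), so from here the quotient a_1 repeats; the period length is 1.
So sqrt(5) = [2; (4)] with period length k = 1.
k is odd, so (p_{k-1}, q_{k-1}) only solves x^2 - 5y^2 = -1 and the fundamental solution of x^2 - 5y^2 = 1 is (p_{2k-1}, q_{2k-1}) = (p_1, q_1); compute convergents through index 1, running through the period twice.
Convergents (p_i = a_i*p_{i-1} + p_{i-2}, q_i = a_i*q_{i-1} + q_{i-2} with p_{-2}=0, p_{-1}=1, q_{-2}=1, q_{-1}=0):
  i=0: a_0=2, p_0 = 2*1 + 0 = 2, q_0 = 2*0 + 1 = 1.
  i=1: a_1=4, p_1 = 4*2 + 1 = 9, q_1 = 4*1 + 0 = 4.
Indeed p_0^2 - 5*q_0^2 = 4 - 5 = -1, not +1.
Check: 9^2 - 5*4^2 = 81 - 80 = 1, so (x, y) = (9, 4) solves the equation, and by the theorem it is the least positive solution.

(x, y) = (9, 4)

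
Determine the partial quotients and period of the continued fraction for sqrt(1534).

Write x_i = (sqrt(1534) + m_i)/d_i with (m_0, d_0) = (0, 1). a_0 = floor(sqrt(1534)) = 39, since 39^2 = 1521 <= 1534 < 1600 = 40^2.
Iterate m_{i+1} = d_i*a_i - m_i, d_{i+1} = (1534 - m_{i+1}^2)/d_i, a_{i+1} = floor((a_0 + m_{i+1})/d_{i+1}):
  m_1 = 1*39 - 0 = 39, d_1 = (1534 - 39^2)/1 = 13/1 = 13, a_1 = floor((39 + 39)/13) = 6.
  m_2 = 13*6 - 39 = 39, d_2 = (1534 - 39^2)/13 = 13/13 = 1, a_2 = floor((39 + 39)/1) = 78.
  m_3 = 1*78 - 39 = 39, d_3 = (1534 - 39^2)/1 = 13/1 = 13: (m_3, d_3) = (m_1, d_1) = (39, 13), so from here the quotients repeat a_1, a_2; the period length is 2.
Hence the expansion of sqrt(1534) is a_0 = 39 followed by the repeating block 6, 78 (period 2).

[39; (6, 78)]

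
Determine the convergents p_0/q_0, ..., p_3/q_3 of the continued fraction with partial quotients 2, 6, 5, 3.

2/1, 13/6, 67/31, 214/99

Using the convergent recurrence p_i = a_i*p_{i-1} + p_{i-2}, q_i = a_i*q_{i-1} + q_{i-2} with p_{-2}=0, p_{-1}=1, q_{-2}=1, q_{-1}=0:
  i=0: a_0=2, p_0 = 2*1 + 0 = 2, q_0 = 2*0 + 1 = 1.
  i=1: a_1=6, p_1 = 6*2 + 1 = 13, q_1 = 6*1 + 0 = 6.
  i=2: a_2=5, p_2 = 5*13 + 2 = 67, q_2 = 5*6 + 1 = 31.
  i=3: a_3=3, p_3 = 3*67 + 13 = 214, q_3 = 3*31 + 6 = 99.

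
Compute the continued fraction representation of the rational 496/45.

[11; 45]

Run the Euclidean algorithm on 496 and 45; the successive quotients are the partial quotients a_0, a_1, ... (each step inverts the fractional part left over by the previous one):
  496 = 11*45 + 1, so a_0 = 11.
  45 = 45*1 + 0, so a_1 = 45.
The remainder reaches 0 after 2 divisions, so the expansion has 2 partial quotients, read off in order.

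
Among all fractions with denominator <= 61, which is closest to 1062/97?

Expand x = 1062/97 as a continued fraction with the Euclidean algorithm:
  1062 = 10*97 + 92, so a_0 = 10.
  97 = 1*92 + 5, so a_1 = 1.
  92 = 18*5 + 2, so a_2 = 18.
  5 = 2*2 + 1, so a_3 = 2.
  2 = 2*1 + 0, so a_4 = 2.
so x = [10; 1, 18, 2, 2].
Convergents (p_i = a_i*p_{i-1} + p_{i-2}, q_i = a_i*q_{i-1} + q_{i-2} with p_{-2}=0, p_{-1}=1, q_{-2}=1, q_{-1}=0), until the denominator exceeds 61:
  i=0: a_0=10, p_0 = 10*1 + 0 = 10, q_0 = 10*0 + 1 = 1.
  i=1: a_1=1, p_1 = 1*10 + 1 = 11, q_1 = 1*1 + 0 = 1.
  i=2: a_2=18, p_2 = 18*11 + 10 = 208, q_2 = 18*1 + 1 = 19.
  i=3: a_3=2, p_3 = 2*208 + 11 = 427, q_3 = 2*19 + 1 = 39.
  i=4: a_4=2, p_4 = 2*427 + 208 = 1062, q_4 = 2*39 + 19 = 97.
q_4 = 97 > 61, so the last convergent with denominator <= 61 is p_3/q_3 = 427/39.
The closest fraction with denominator <= 61 is either p_3/q_3 or the intermediate fraction (k*p_3 + p_2)/(k*q_3 + q_2) with the largest k >= 1 whose denominator stays <= 61; these approach x as k grows, and every other convergent or intermediate fraction in range is farther away.
Largest k: floor((61 - q_2)/q_3) = floor((61 - 19)/39) = 1.
That gives (1*427 + 208)/(1*39 + 19) = 635/58.
Compare the errors: |x - 427/39| = |1062*39 - 427*97|/(97*39) = 1/3783, and |x - 635/58| = |1062*58 - 635*97|/(97*58) = 1/5626.
Cross-multiplying, 1*3783 = 3783 < 5626 = 1*5626, so 1/5626 is smaller: the intermediate fraction 635/58 is closer to x than 427/39.

635/58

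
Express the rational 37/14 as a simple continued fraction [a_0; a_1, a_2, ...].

Run the Euclidean algorithm on 37 and 14; the successive quotients are the partial quotients a_0, a_1, ... (each step inverts the fractional part left over by the previous one):
  37 = 2*14 + 9, so a_0 = 2.
  14 = 1*9 + 5, so a_1 = 1.
  9 = 1*5 + 4, so a_2 = 1.
  5 = 1*4 + 1, so a_3 = 1.
  4 = 4*1 + 0, so a_4 = 4.
The remainder reaches 0 after 5 divisions, so the expansion has 5 partial quotients, read off in order.

[2; 1, 1, 1, 4]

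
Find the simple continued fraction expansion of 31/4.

[7; 1, 3]

Run the Euclidean algorithm on 31 and 4; the successive quotients are the partial quotients a_0, a_1, ... (each step inverts the fractional part left over by the previous one):
  31 = 7*4 + 3, so a_0 = 7.
  4 = 1*3 + 1, so a_1 = 1.
  3 = 3*1 + 0, so a_2 = 3.
The remainder reaches 0 after 3 divisions, so the expansion has 3 partial quotients, read off in order.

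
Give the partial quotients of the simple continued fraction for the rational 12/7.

Run the Euclidean algorithm on 12 and 7; the successive quotients are the partial quotients a_0, a_1, ... (each step inverts the fractional part left over by the previous one):
  12 = 1*7 + 5, so a_0 = 1.
  7 = 1*5 + 2, so a_1 = 1.
  5 = 2*2 + 1, so a_2 = 2.
  2 = 2*1 + 0, so a_3 = 2.
The remainder reaches 0 after 4 divisions, so the expansion has 4 partial quotients, read off in order.

[1; 1, 2, 2]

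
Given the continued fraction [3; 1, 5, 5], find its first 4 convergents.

Using the convergent recurrence p_i = a_i*p_{i-1} + p_{i-2}, q_i = a_i*q_{i-1} + q_{i-2} with p_{-2}=0, p_{-1}=1, q_{-2}=1, q_{-1}=0:
  i=0: a_0=3, p_0 = 3*1 + 0 = 3, q_0 = 3*0 + 1 = 1.
  i=1: a_1=1, p_1 = 1*3 + 1 = 4, q_1 = 1*1 + 0 = 1.
  i=2: a_2=5, p_2 = 5*4 + 3 = 23, q_2 = 5*1 + 1 = 6.
  i=3: a_3=5, p_3 = 5*23 + 4 = 119, q_3 = 5*6 + 1 = 31.

3/1, 4/1, 23/6, 119/31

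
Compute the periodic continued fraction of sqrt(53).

[7; (3, 1, 1, 3, 14)]

Write x_i = (sqrt(53) + m_i)/d_i with (m_0, d_0) = (0, 1). a_0 = floor(sqrt(53)) = 7, since 7^2 = 49 <= 53 < 64 = 8^2.
Iterate m_{i+1} = d_i*a_i - m_i, d_{i+1} = (53 - m_{i+1}^2)/d_i, a_{i+1} = floor((a_0 + m_{i+1})/d_{i+1}):
  m_1 = 1*7 - 0 = 7, d_1 = (53 - 7^2)/1 = 4/1 = 4, a_1 = floor((7 + 7)/4) = 3.
  m_2 = 4*3 - 7 = 5, d_2 = (53 - 5^2)/4 = 28/4 = 7, a_2 = floor((7 + 5)/7) = 1.
  m_3 = 7*1 - 5 = 2, d_3 = (53 - 2^2)/7 = 49/7 = 7, a_3 = floor((7 + 2)/7) = 1.
  m_4 = 7*1 - 2 = 5, d_4 = (53 - 5^2)/7 = 28/7 = 4, a_4 = floor((7 + 5)/4) = 3.
  m_5 = 4*3 - 5 = 7, d_5 = (53 - 7^2)/4 = 4/4 = 1, a_5 = floor((7 + 7)/1) = 14.
  m_6 = 1*14 - 7 = 7, d_6 = (53 - 7^2)/1 = 4/1 = 4: (m_6, d_6) = (m_1, d_1) = (7, 4), so from here the quotients repeat a_1, ..., a_5; the period length is 5.
Hence the expansion of sqrt(53) is a_0 = 7 followed by the repeating block 3, 1, 1, 3, 14 (period 5).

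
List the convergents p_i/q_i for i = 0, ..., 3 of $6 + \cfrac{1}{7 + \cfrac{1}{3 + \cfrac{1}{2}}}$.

6/1, 43/7, 135/22, 313/51

Using the convergent recurrence p_i = a_i*p_{i-1} + p_{i-2}, q_i = a_i*q_{i-1} + q_{i-2} with p_{-2}=0, p_{-1}=1, q_{-2}=1, q_{-1}=0:
  i=0: a_0=6, p_0 = 6*1 + 0 = 6, q_0 = 6*0 + 1 = 1.
  i=1: a_1=7, p_1 = 7*6 + 1 = 43, q_1 = 7*1 + 0 = 7.
  i=2: a_2=3, p_2 = 3*43 + 6 = 135, q_2 = 3*7 + 1 = 22.
  i=3: a_3=2, p_3 = 2*135 + 43 = 313, q_3 = 2*22 + 7 = 51.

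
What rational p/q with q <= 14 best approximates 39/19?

29/14

Expand x = 39/19 as a continued fraction with the Euclidean algorithm:
  39 = 2*19 + 1, so a_0 = 2.
  19 = 19*1 + 0, so a_1 = 19.
so x = [2; 19].
Convergents (p_i = a_i*p_{i-1} + p_{i-2}, q_i = a_i*q_{i-1} + q_{i-2} with p_{-2}=0, p_{-1}=1, q_{-2}=1, q_{-1}=0), until the denominator exceeds 14:
  i=0: a_0=2, p_0 = 2*1 + 0 = 2, q_0 = 2*0 + 1 = 1.
  i=1: a_1=19, p_1 = 19*2 + 1 = 39, q_1 = 19*1 + 0 = 19.
q_1 = 19 > 14, so the last convergent with denominator <= 14 is p_0/q_0 = 2/1.
The closest fraction with denominator <= 14 is either p_0/q_0 or the intermediate fraction (k*p_0 + p_{-1})/(k*q_0 + q_{-1}) with the largest k >= 1 whose denominator stays <= 14; these approach x as k grows, and every other convergent or intermediate fraction in range is farther away.
Largest k: floor((14 - q_{-1})/q_0) = floor((14 - 0)/1) = 14 (using the seeds p_{-1} = 1, q_{-1} = 0).
That gives (14*2 + 1)/(14*1 + 0) = 29/14.
Compare the errors: |x - 2/1| = |39*1 - 2*19|/(19*1) = 1/19, and |x - 29/14| = |39*14 - 29*19|/(19*14) = 5/266.
Cross-multiplying, 5*19 = 95 < 266 = 1*266, so 5/266 is smaller: the intermediate fraction 29/14 is closer to x than 2/1.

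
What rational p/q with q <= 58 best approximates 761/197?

197/51

Expand x = 761/197 as a continued fraction with the Euclidean algorithm:
  761 = 3*197 + 170, so a_0 = 3.
  197 = 1*170 + 27, so a_1 = 1.
  170 = 6*27 + 8, so a_2 = 6.
  27 = 3*8 + 3, so a_3 = 3.
  8 = 2*3 + 2, so a_4 = 2.
  3 = 1*2 + 1, so a_5 = 1.
  2 = 2*1 + 0, so a_6 = 2.
so x = [3; 1, 6, 3, 2, 1, 2].
Convergents (p_i = a_i*p_{i-1} + p_{i-2}, q_i = a_i*q_{i-1} + q_{i-2} with p_{-2}=0, p_{-1}=1, q_{-2}=1, q_{-1}=0), until the denominator exceeds 58:
  i=0: a_0=3, p_0 = 3*1 + 0 = 3, q_0 = 3*0 + 1 = 1.
  i=1: a_1=1, p_1 = 1*3 + 1 = 4, q_1 = 1*1 + 0 = 1.
  i=2: a_2=6, p_2 = 6*4 + 3 = 27, q_2 = 6*1 + 1 = 7.
  i=3: a_3=3, p_3 = 3*27 + 4 = 85, q_3 = 3*7 + 1 = 22.
  i=4: a_4=2, p_4 = 2*85 + 27 = 197, q_4 = 2*22 + 7 = 51.
  i=5: a_5=1, p_5 = 1*197 + 85 = 282, q_5 = 1*51 + 22 = 73.
q_5 = 73 > 58, so the last convergent with denominator <= 58 is p_4/q_4 = 197/51.
The closest fraction with denominator <= 58 is either p_4/q_4 or the intermediate fraction (k*p_4 + p_3)/(k*q_4 + q_3) with the largest k >= 1 whose denominator stays <= 58; these approach x as k grows, and every other convergent or intermediate fraction in range is farther away.
Largest k: floor((58 - q_3)/q_4) = floor((58 - 22)/51) = 0.
Since k = 0, no intermediate fraction beyond p_4/q_4 has denominator <= 58, so the convergent 197/51 is the closest (its error is |761*51 - 197*197|/(197*51) = 2/10047).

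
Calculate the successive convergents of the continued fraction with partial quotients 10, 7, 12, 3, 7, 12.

10/1, 71/7, 862/85, 2657/262, 19461/1919, 236189/23290

Using the convergent recurrence p_i = a_i*p_{i-1} + p_{i-2}, q_i = a_i*q_{i-1} + q_{i-2} with p_{-2}=0, p_{-1}=1, q_{-2}=1, q_{-1}=0:
  i=0: a_0=10, p_0 = 10*1 + 0 = 10, q_0 = 10*0 + 1 = 1.
  i=1: a_1=7, p_1 = 7*10 + 1 = 71, q_1 = 7*1 + 0 = 7.
  i=2: a_2=12, p_2 = 12*71 + 10 = 862, q_2 = 12*7 + 1 = 85.
  i=3: a_3=3, p_3 = 3*862 + 71 = 2657, q_3 = 3*85 + 7 = 262.
  i=4: a_4=7, p_4 = 7*2657 + 862 = 19461, q_4 = 7*262 + 85 = 1919.
  i=5: a_5=12, p_5 = 12*19461 + 2657 = 236189, q_5 = 12*1919 + 262 = 23290.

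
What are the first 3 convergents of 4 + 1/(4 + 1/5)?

Using the convergent recurrence p_i = a_i*p_{i-1} + p_{i-2}, q_i = a_i*q_{i-1} + q_{i-2} with p_{-2}=0, p_{-1}=1, q_{-2}=1, q_{-1}=0:
  i=0: a_0=4, p_0 = 4*1 + 0 = 4, q_0 = 4*0 + 1 = 1.
  i=1: a_1=4, p_1 = 4*4 + 1 = 17, q_1 = 4*1 + 0 = 4.
  i=2: a_2=5, p_2 = 5*17 + 4 = 89, q_2 = 5*4 + 1 = 21.

4/1, 17/4, 89/21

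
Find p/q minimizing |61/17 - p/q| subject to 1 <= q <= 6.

18/5

Expand x = 61/17 as a continued fraction with the Euclidean algorithm:
  61 = 3*17 + 10, so a_0 = 3.
  17 = 1*10 + 7, so a_1 = 1.
  10 = 1*7 + 3, so a_2 = 1.
  7 = 2*3 + 1, so a_3 = 2.
  3 = 3*1 + 0, so a_4 = 3.
so x = [3; 1, 1, 2, 3].
Convergents (p_i = a_i*p_{i-1} + p_{i-2}, q_i = a_i*q_{i-1} + q_{i-2} with p_{-2}=0, p_{-1}=1, q_{-2}=1, q_{-1}=0), until the denominator exceeds 6:
  i=0: a_0=3, p_0 = 3*1 + 0 = 3, q_0 = 3*0 + 1 = 1.
  i=1: a_1=1, p_1 = 1*3 + 1 = 4, q_1 = 1*1 + 0 = 1.
  i=2: a_2=1, p_2 = 1*4 + 3 = 7, q_2 = 1*1 + 1 = 2.
  i=3: a_3=2, p_3 = 2*7 + 4 = 18, q_3 = 2*2 + 1 = 5.
  i=4: a_4=3, p_4 = 3*18 + 7 = 61, q_4 = 3*5 + 2 = 17.
q_4 = 17 > 6, so the last convergent with denominator <= 6 is p_3/q_3 = 18/5.
The closest fraction with denominator <= 6 is either p_3/q_3 or the intermediate fraction (k*p_3 + p_2)/(k*q_3 + q_2) with the largest k >= 1 whose denominator stays <= 6; these approach x as k grows, and every other convergent or intermediate fraction in range is farther away.
Largest k: floor((6 - q_2)/q_3) = floor((6 - 2)/5) = 0.
Since k = 0, no intermediate fraction beyond p_3/q_3 has denominator <= 6, so the convergent 18/5 is the closest (its error is |61*5 - 18*17|/(17*5) = 1/85).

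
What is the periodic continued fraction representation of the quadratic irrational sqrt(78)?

[8; (1, 4, 1, 16)]

Write x_i = (sqrt(78) + m_i)/d_i with (m_0, d_0) = (0, 1). a_0 = floor(sqrt(78)) = 8, since 8^2 = 64 <= 78 < 81 = 9^2.
Iterate m_{i+1} = d_i*a_i - m_i, d_{i+1} = (78 - m_{i+1}^2)/d_i, a_{i+1} = floor((a_0 + m_{i+1})/d_{i+1}):
  m_1 = 1*8 - 0 = 8, d_1 = (78 - 8^2)/1 = 14/1 = 14, a_1 = floor((8 + 8)/14) = 1.
  m_2 = 14*1 - 8 = 6, d_2 = (78 - 6^2)/14 = 42/14 = 3, a_2 = floor((8 + 6)/3) = 4.
  m_3 = 3*4 - 6 = 6, d_3 = (78 - 6^2)/3 = 42/3 = 14, a_3 = floor((8 + 6)/14) = 1.
  m_4 = 14*1 - 6 = 8, d_4 = (78 - 8^2)/14 = 14/14 = 1, a_4 = floor((8 + 8)/1) = 16.
  m_5 = 1*16 - 8 = 8, d_5 = (78 - 8^2)/1 = 14/1 = 14: (m_5, d_5) = (m_1, d_1) = (8, 14), so from here the quotients repeat a_1, ..., a_4; the period length is 4.
Hence the expansion of sqrt(78) is a_0 = 8 followed by the repeating block 1, 4, 1, 16 (period 4).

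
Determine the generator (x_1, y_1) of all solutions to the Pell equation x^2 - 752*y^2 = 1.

(x, y) = (4607, 168)

First expand sqrt(752) as a continued fraction. With x_i = (sqrt(752) + m_i)/d_i and (m_0, d_0) = (0, 1): a_0 = floor(sqrt(752)) = 27, since 27^2 = 729 <= 752 < 784 = 28^2.
Iterate m_{i+1} = d_i*a_i - m_i, d_{i+1} = (752 - m_{i+1}^2)/d_i, a_{i+1} = floor((a_0 + m_{i+1})/d_{i+1}):
  m_1 = 1*27 - 0 = 27, d_1 = (752 - 27^2)/1 = 23/1 = 23, a_1 = floor((27 + 27)/23) = 2.
  m_2 = 23*2 - 27 = 19, d_2 = (752 - 19^2)/23 = 391/23 = 17, a_2 = floor((27 + 19)/17) = 2.
  m_3 = 17*2 - 19 = 15, d_3 = (752 - 15^2)/17 = 527/17 = 31, a_3 = floor((27 + 15)/31) = 1.
  m_4 = 31*1 - 15 = 16, d_4 = (752 - 16^2)/31 = 496/31 = 16, a_4 = floor((27 + 16)/16) = 2.
  m_5 = 16*2 - 16 = 16, d_5 = (752 - 16^2)/16 = 496/16 = 31, a_5 = floor((27 + 16)/31) = 1.
  m_6 = 31*1 - 16 = 15, d_6 = (752 - 15^2)/31 = 527/31 = 17, a_6 = floor((27 + 15)/17) = 2.
  m_7 = 17*2 - 15 = 19, d_7 = (752 - 19^2)/17 = 391/17 = 23, a_7 = floor((27 + 19)/23) = 2.
  m_8 = 23*2 - 19 = 27, d_8 = (752 - 27^2)/23 = 23/23 = 1, a_8 = floor((27 + 27)/1) = 54.
  m_9 = 1*54 - 27 = 27, d_9 = (752 - 27^2)/1 = 23/1 = 23: (m_9, d_9) = (m_1, d_1) = (27, 23), so from here the quotients repeat a_1, ..., a_8; the period length is 8.
So sqrt(752) = [27; (2, 2, 1, 2, 1, 2, 2, 54)] with period length k = 8.
k is even, so the fundamental solution of x^2 - 752y^2 = 1 is (p_{k-1}, q_{k-1}) = (p_7, q_7); compute convergents through index 7.
Convergents (p_i = a_i*p_{i-1} + p_{i-2}, q_i = a_i*q_{i-1} + q_{i-2} with p_{-2}=0, p_{-1}=1, q_{-2}=1, q_{-1}=0):
  i=0: a_0=27, p_0 = 27*1 + 0 = 27, q_0 = 27*0 + 1 = 1.
  i=1: a_1=2, p_1 = 2*27 + 1 = 55, q_1 = 2*1 + 0 = 2.
  i=2: a_2=2, p_2 = 2*55 + 27 = 137, q_2 = 2*2 + 1 = 5.
  i=3: a_3=1, p_3 = 1*137 + 55 = 192, q_3 = 1*5 + 2 = 7.
  i=4: a_4=2, p_4 = 2*192 + 137 = 521, q_4 = 2*7 + 5 = 19.
  i=5: a_5=1, p_5 = 1*521 + 192 = 713, q_5 = 1*19 + 7 = 26.
  i=6: a_6=2, p_6 = 2*713 + 521 = 1947, q_6 = 2*26 + 19 = 71.
  i=7: a_7=2, p_7 = 2*1947 + 713 = 4607, q_7 = 2*71 + 26 = 168.
Check: 4607^2 - 752*168^2 = 21224449 - 21224448 = 1, so (x, y) = (4607, 168) solves the equation, and by the theorem it is the least positive solution.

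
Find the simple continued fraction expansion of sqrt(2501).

Write x_i = (sqrt(2501) + m_i)/d_i with (m_0, d_0) = (0, 1). a_0 = floor(sqrt(2501)) = 50, since 50^2 = 2500 <= 2501 < 2601 = 51^2.
Iterate m_{i+1} = d_i*a_i - m_i, d_{i+1} = (2501 - m_{i+1}^2)/d_i, a_{i+1} = floor((a_0 + m_{i+1})/d_{i+1}):
  m_1 = 1*50 - 0 = 50, d_1 = (2501 - 50^2)/1 = 1/1 = 1, a_1 = floor((50 + 50)/1) = 100.
  m_2 = 1*100 - 50 = 50, d_2 = (2501 - 50^2)/1 = 1/1 = 1: (m_2, d_2) = (m_1, d_1) = (50, 1), so from here the quotient a_1 repeats; the period length is 1.
Hence the expansion of sqrt(2501) is a_0 = 50 followed by the repeating block 100 (period 1).

[50; (100)]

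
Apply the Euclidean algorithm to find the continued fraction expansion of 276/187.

[1; 2, 9, 1, 8]

Run the Euclidean algorithm on 276 and 187; the successive quotients are the partial quotients a_0, a_1, ... (each step inverts the fractional part left over by the previous one):
  276 = 1*187 + 89, so a_0 = 1.
  187 = 2*89 + 9, so a_1 = 2.
  89 = 9*9 + 8, so a_2 = 9.
  9 = 1*8 + 1, so a_3 = 1.
  8 = 8*1 + 0, so a_4 = 8.
The remainder reaches 0 after 5 divisions, so the expansion has 5 partial quotients, read off in order.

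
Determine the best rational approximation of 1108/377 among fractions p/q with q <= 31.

Expand x = 1108/377 as a continued fraction with the Euclidean algorithm:
  1108 = 2*377 + 354, so a_0 = 2.
  377 = 1*354 + 23, so a_1 = 1.
  354 = 15*23 + 9, so a_2 = 15.
  23 = 2*9 + 5, so a_3 = 2.
  9 = 1*5 + 4, so a_4 = 1.
  5 = 1*4 + 1, so a_5 = 1.
  4 = 4*1 + 0, so a_6 = 4.
so x = [2; 1, 15, 2, 1, 1, 4].
Convergents (p_i = a_i*p_{i-1} + p_{i-2}, q_i = a_i*q_{i-1} + q_{i-2} with p_{-2}=0, p_{-1}=1, q_{-2}=1, q_{-1}=0), until the denominator exceeds 31:
  i=0: a_0=2, p_0 = 2*1 + 0 = 2, q_0 = 2*0 + 1 = 1.
  i=1: a_1=1, p_1 = 1*2 + 1 = 3, q_1 = 1*1 + 0 = 1.
  i=2: a_2=15, p_2 = 15*3 + 2 = 47, q_2 = 15*1 + 1 = 16.
  i=3: a_3=2, p_3 = 2*47 + 3 = 97, q_3 = 2*16 + 1 = 33.
q_3 = 33 > 31, so the last convergent with denominator <= 31 is p_2/q_2 = 47/16.
The closest fraction with denominator <= 31 is either p_2/q_2 or the intermediate fraction (k*p_2 + p_1)/(k*q_2 + q_1) with the largest k >= 1 whose denominator stays <= 31; these approach x as k grows, and every other convergent or intermediate fraction in range is farther away.
Largest k: floor((31 - q_1)/q_2) = floor((31 - 1)/16) = 1.
That gives (1*47 + 3)/(1*16 + 1) = 50/17.
Compare the errors: |x - 47/16| = |1108*16 - 47*377|/(377*16) = 9/6032, and |x - 50/17| = |1108*17 - 50*377|/(377*17) = 14/6409.
Cross-multiplying, 9*6409 = 57681 < 84448 = 14*6032, so 9/6032 is smaller: the convergent 47/16 is closer to x than 50/17.

47/16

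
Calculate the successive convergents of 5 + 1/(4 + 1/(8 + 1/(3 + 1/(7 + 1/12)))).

Using the convergent recurrence p_i = a_i*p_{i-1} + p_{i-2}, q_i = a_i*q_{i-1} + q_{i-2} with p_{-2}=0, p_{-1}=1, q_{-2}=1, q_{-1}=0:
  i=0: a_0=5, p_0 = 5*1 + 0 = 5, q_0 = 5*0 + 1 = 1.
  i=1: a_1=4, p_1 = 4*5 + 1 = 21, q_1 = 4*1 + 0 = 4.
  i=2: a_2=8, p_2 = 8*21 + 5 = 173, q_2 = 8*4 + 1 = 33.
  i=3: a_3=3, p_3 = 3*173 + 21 = 540, q_3 = 3*33 + 4 = 103.
  i=4: a_4=7, p_4 = 7*540 + 173 = 3953, q_4 = 7*103 + 33 = 754.
  i=5: a_5=12, p_5 = 12*3953 + 540 = 47976, q_5 = 12*754 + 103 = 9151.

5/1, 21/4, 173/33, 540/103, 3953/754, 47976/9151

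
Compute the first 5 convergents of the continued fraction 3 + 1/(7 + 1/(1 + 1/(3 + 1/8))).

Using the convergent recurrence p_i = a_i*p_{i-1} + p_{i-2}, q_i = a_i*q_{i-1} + q_{i-2} with p_{-2}=0, p_{-1}=1, q_{-2}=1, q_{-1}=0:
  i=0: a_0=3, p_0 = 3*1 + 0 = 3, q_0 = 3*0 + 1 = 1.
  i=1: a_1=7, p_1 = 7*3 + 1 = 22, q_1 = 7*1 + 0 = 7.
  i=2: a_2=1, p_2 = 1*22 + 3 = 25, q_2 = 1*7 + 1 = 8.
  i=3: a_3=3, p_3 = 3*25 + 22 = 97, q_3 = 3*8 + 7 = 31.
  i=4: a_4=8, p_4 = 8*97 + 25 = 801, q_4 = 8*31 + 8 = 256.

3/1, 22/7, 25/8, 97/31, 801/256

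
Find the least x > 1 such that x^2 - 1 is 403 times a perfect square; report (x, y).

First expand sqrt(403) as a continued fraction. With x_i = (sqrt(403) + m_i)/d_i and (m_0, d_0) = (0, 1): a_0 = floor(sqrt(403)) = 20, since 20^2 = 400 <= 403 < 441 = 21^2.
Iterate m_{i+1} = d_i*a_i - m_i, d_{i+1} = (403 - m_{i+1}^2)/d_i, a_{i+1} = floor((a_0 + m_{i+1})/d_{i+1}):
  m_1 = 1*20 - 0 = 20, d_1 = (403 - 20^2)/1 = 3/1 = 3, a_1 = floor((20 + 20)/3) = 13.
  m_2 = 3*13 - 20 = 19, d_2 = (403 - 19^2)/3 = 42/3 = 14, a_2 = floor((20 + 19)/14) = 2.
  m_3 = 14*2 - 19 = 9, d_3 = (403 - 9^2)/14 = 322/14 = 23, a_3 = floor((20 + 9)/23) = 1.
  m_4 = 23*1 - 9 = 14, d_4 = (403 - 14^2)/23 = 207/23 = 9, a_4 = floor((20 + 14)/9) = 3.
  m_5 = 9*3 - 14 = 13, d_5 = (403 - 13^2)/9 = 234/9 = 26, a_5 = floor((20 + 13)/26) = 1.
  m_6 = 26*1 - 13 = 13, d_6 = (403 - 13^2)/26 = 234/26 = 9, a_6 = floor((20 + 13)/9) = 3.
  m_7 = 9*3 - 13 = 14, d_7 = (403 - 14^2)/9 = 207/9 = 23, a_7 = floor((20 + 14)/23) = 1.
  m_8 = 23*1 - 14 = 9, d_8 = (403 - 9^2)/23 = 322/23 = 14, a_8 = floor((20 + 9)/14) = 2.
  m_9 = 14*2 - 9 = 19, d_9 = (403 - 19^2)/14 = 42/14 = 3, a_9 = floor((20 + 19)/3) = 13.
  m_10 = 3*13 - 19 = 20, d_10 = (403 - 20^2)/3 = 3/3 = 1, a_10 = floor((20 + 20)/1) = 40.
  m_11 = 1*40 - 20 = 20, d_11 = (403 - 20^2)/1 = 3/1 = 3: (m_11, d_11) = (m_1, d_1) = (20, 3), so from here the quotients repeat a_1, ..., a_10; the period length is 10.
So sqrt(403) = [20; (13, 2, 1, 3, 1, 3, 1, 2, 13, 40)] with period length k = 10.
k is even, so the fundamental solution of x^2 - 403y^2 = 1 is (p_{k-1}, q_{k-1}) = (p_9, q_9); compute convergents through index 9.
Convergents (p_i = a_i*p_{i-1} + p_{i-2}, q_i = a_i*q_{i-1} + q_{i-2} with p_{-2}=0, p_{-1}=1, q_{-2}=1, q_{-1}=0):
  i=0: a_0=20, p_0 = 20*1 + 0 = 20, q_0 = 20*0 + 1 = 1.
  i=1: a_1=13, p_1 = 13*20 + 1 = 261, q_1 = 13*1 + 0 = 13.
  i=2: a_2=2, p_2 = 2*261 + 20 = 542, q_2 = 2*13 + 1 = 27.
  i=3: a_3=1, p_3 = 1*542 + 261 = 803, q_3 = 1*27 + 13 = 40.
  i=4: a_4=3, p_4 = 3*803 + 542 = 2951, q_4 = 3*40 + 27 = 147.
  i=5: a_5=1, p_5 = 1*2951 + 803 = 3754, q_5 = 1*147 + 40 = 187.
  i=6: a_6=3, p_6 = 3*3754 + 2951 = 14213, q_6 = 3*187 + 147 = 708.
  i=7: a_7=1, p_7 = 1*14213 + 3754 = 17967, q_7 = 1*708 + 187 = 895.
  i=8: a_8=2, p_8 = 2*17967 + 14213 = 50147, q_8 = 2*895 + 708 = 2498.
  i=9: a_9=13, p_9 = 13*50147 + 17967 = 669878, q_9 = 13*2498 + 895 = 33369.
Check: 669878^2 - 403*33369^2 = 448736534884 - 448736534883 = 1, so (x, y) = (669878, 33369) solves the equation, and by the theorem it is the least positive solution.

(x, y) = (669878, 33369)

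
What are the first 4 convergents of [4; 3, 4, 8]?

4/1, 13/3, 56/13, 461/107

Using the convergent recurrence p_i = a_i*p_{i-1} + p_{i-2}, q_i = a_i*q_{i-1} + q_{i-2} with p_{-2}=0, p_{-1}=1, q_{-2}=1, q_{-1}=0:
  i=0: a_0=4, p_0 = 4*1 + 0 = 4, q_0 = 4*0 + 1 = 1.
  i=1: a_1=3, p_1 = 3*4 + 1 = 13, q_1 = 3*1 + 0 = 3.
  i=2: a_2=4, p_2 = 4*13 + 4 = 56, q_2 = 4*3 + 1 = 13.
  i=3: a_3=8, p_3 = 8*56 + 13 = 461, q_3 = 8*13 + 3 = 107.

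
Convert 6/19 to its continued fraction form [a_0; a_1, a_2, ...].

Run the Euclidean algorithm on 6 and 19; the successive quotients are the partial quotients a_0, a_1, ... (each step inverts the fractional part left over by the previous one):
  6 = 0*19 + 6, so a_0 = 0.
  19 = 3*6 + 1, so a_1 = 3.
  6 = 6*1 + 0, so a_2 = 6.
The remainder reaches 0 after 3 divisions, so the expansion has 3 partial quotients, read off in order.

[0; 3, 6]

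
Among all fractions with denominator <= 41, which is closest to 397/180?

75/34

Expand x = 397/180 as a continued fraction with the Euclidean algorithm:
  397 = 2*180 + 37, so a_0 = 2.
  180 = 4*37 + 32, so a_1 = 4.
  37 = 1*32 + 5, so a_2 = 1.
  32 = 6*5 + 2, so a_3 = 6.
  5 = 2*2 + 1, so a_4 = 2.
  2 = 2*1 + 0, so a_5 = 2.
so x = [2; 4, 1, 6, 2, 2].
Convergents (p_i = a_i*p_{i-1} + p_{i-2}, q_i = a_i*q_{i-1} + q_{i-2} with p_{-2}=0, p_{-1}=1, q_{-2}=1, q_{-1}=0), until the denominator exceeds 41:
  i=0: a_0=2, p_0 = 2*1 + 0 = 2, q_0 = 2*0 + 1 = 1.
  i=1: a_1=4, p_1 = 4*2 + 1 = 9, q_1 = 4*1 + 0 = 4.
  i=2: a_2=1, p_2 = 1*9 + 2 = 11, q_2 = 1*4 + 1 = 5.
  i=3: a_3=6, p_3 = 6*11 + 9 = 75, q_3 = 6*5 + 4 = 34.
  i=4: a_4=2, p_4 = 2*75 + 11 = 161, q_4 = 2*34 + 5 = 73.
q_4 = 73 > 41, so the last convergent with denominator <= 41 is p_3/q_3 = 75/34.
The closest fraction with denominator <= 41 is either p_3/q_3 or the intermediate fraction (k*p_3 + p_2)/(k*q_3 + q_2) with the largest k >= 1 whose denominator stays <= 41; these approach x as k grows, and every other convergent or intermediate fraction in range is farther away.
Largest k: floor((41 - q_2)/q_3) = floor((41 - 5)/34) = 1.
That gives (1*75 + 11)/(1*34 + 5) = 86/39.
Compare the errors: |x - 75/34| = |397*34 - 75*180|/(180*34) = 2/6120, and |x - 86/39| = |397*39 - 86*180|/(180*39) = 3/7020.
Cross-multiplying, 2*7020 = 14040 < 18360 = 3*6120, so 2/6120 is smaller: the convergent 75/34 is closer to x than 86/39.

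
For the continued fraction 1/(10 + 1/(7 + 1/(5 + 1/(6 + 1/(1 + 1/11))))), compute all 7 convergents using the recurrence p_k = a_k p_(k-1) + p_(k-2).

0/1, 1/10, 7/71, 36/365, 223/2261, 259/2626, 3072/31147

Using the convergent recurrence p_i = a_i*p_{i-1} + p_{i-2}, q_i = a_i*q_{i-1} + q_{i-2} with p_{-2}=0, p_{-1}=1, q_{-2}=1, q_{-1}=0:
  i=0: a_0=0, p_0 = 0*1 + 0 = 0, q_0 = 0*0 + 1 = 1.
  i=1: a_1=10, p_1 = 10*0 + 1 = 1, q_1 = 10*1 + 0 = 10.
  i=2: a_2=7, p_2 = 7*1 + 0 = 7, q_2 = 7*10 + 1 = 71.
  i=3: a_3=5, p_3 = 5*7 + 1 = 36, q_3 = 5*71 + 10 = 365.
  i=4: a_4=6, p_4 = 6*36 + 7 = 223, q_4 = 6*365 + 71 = 2261.
  i=5: a_5=1, p_5 = 1*223 + 36 = 259, q_5 = 1*2261 + 365 = 2626.
  i=6: a_6=11, p_6 = 11*259 + 223 = 3072, q_6 = 11*2626 + 2261 = 31147.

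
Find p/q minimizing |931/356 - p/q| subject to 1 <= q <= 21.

34/13

Expand x = 931/356 as a continued fraction with the Euclidean algorithm:
  931 = 2*356 + 219, so a_0 = 2.
  356 = 1*219 + 137, so a_1 = 1.
  219 = 1*137 + 82, so a_2 = 1.
  137 = 1*82 + 55, so a_3 = 1.
  82 = 1*55 + 27, so a_4 = 1.
  55 = 2*27 + 1, so a_5 = 2.
  27 = 27*1 + 0, so a_6 = 27.
so x = [2; 1, 1, 1, 1, 2, 27].
Convergents (p_i = a_i*p_{i-1} + p_{i-2}, q_i = a_i*q_{i-1} + q_{i-2} with p_{-2}=0, p_{-1}=1, q_{-2}=1, q_{-1}=0), until the denominator exceeds 21:
  i=0: a_0=2, p_0 = 2*1 + 0 = 2, q_0 = 2*0 + 1 = 1.
  i=1: a_1=1, p_1 = 1*2 + 1 = 3, q_1 = 1*1 + 0 = 1.
  i=2: a_2=1, p_2 = 1*3 + 2 = 5, q_2 = 1*1 + 1 = 2.
  i=3: a_3=1, p_3 = 1*5 + 3 = 8, q_3 = 1*2 + 1 = 3.
  i=4: a_4=1, p_4 = 1*8 + 5 = 13, q_4 = 1*3 + 2 = 5.
  i=5: a_5=2, p_5 = 2*13 + 8 = 34, q_5 = 2*5 + 3 = 13.
  i=6: a_6=27, p_6 = 27*34 + 13 = 931, q_6 = 27*13 + 5 = 356.
q_6 = 356 > 21, so the last convergent with denominator <= 21 is p_5/q_5 = 34/13.
The closest fraction with denominator <= 21 is either p_5/q_5 or the intermediate fraction (k*p_5 + p_4)/(k*q_5 + q_4) with the largest k >= 1 whose denominator stays <= 21; these approach x as k grows, and every other convergent or intermediate fraction in range is farther away.
Largest k: floor((21 - q_4)/q_5) = floor((21 - 5)/13) = 1.
That gives (1*34 + 13)/(1*13 + 5) = 47/18.
Compare the errors: |x - 34/13| = |931*13 - 34*356|/(356*13) = 1/4628, and |x - 47/18| = |931*18 - 47*356|/(356*18) = 26/6408.
Cross-multiplying, 1*6408 = 6408 < 120328 = 26*4628, so 1/4628 is smaller: the convergent 34/13 is closer to x than 47/18.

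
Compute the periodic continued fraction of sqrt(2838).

[53; (3, 1, 1, 1, 52, 1, 1, 1, 3, 106)]

Write x_i = (sqrt(2838) + m_i)/d_i with (m_0, d_0) = (0, 1). a_0 = floor(sqrt(2838)) = 53, since 53^2 = 2809 <= 2838 < 2916 = 54^2.
Iterate m_{i+1} = d_i*a_i - m_i, d_{i+1} = (2838 - m_{i+1}^2)/d_i, a_{i+1} = floor((a_0 + m_{i+1})/d_{i+1}):
  m_1 = 1*53 - 0 = 53, d_1 = (2838 - 53^2)/1 = 29/1 = 29, a_1 = floor((53 + 53)/29) = 3.
  m_2 = 29*3 - 53 = 34, d_2 = (2838 - 34^2)/29 = 1682/29 = 58, a_2 = floor((53 + 34)/58) = 1.
  m_3 = 58*1 - 34 = 24, d_3 = (2838 - 24^2)/58 = 2262/58 = 39, a_3 = floor((53 + 24)/39) = 1.
  m_4 = 39*1 - 24 = 15, d_4 = (2838 - 15^2)/39 = 2613/39 = 67, a_4 = floor((53 + 15)/67) = 1.
  m_5 = 67*1 - 15 = 52, d_5 = (2838 - 52^2)/67 = 134/67 = 2, a_5 = floor((53 + 52)/2) = 52.
  m_6 = 2*52 - 52 = 52, d_6 = (2838 - 52^2)/2 = 134/2 = 67, a_6 = floor((53 + 52)/67) = 1.
  m_7 = 67*1 - 52 = 15, d_7 = (2838 - 15^2)/67 = 2613/67 = 39, a_7 = floor((53 + 15)/39) = 1.
  m_8 = 39*1 - 15 = 24, d_8 = (2838 - 24^2)/39 = 2262/39 = 58, a_8 = floor((53 + 24)/58) = 1.
  m_9 = 58*1 - 24 = 34, d_9 = (2838 - 34^2)/58 = 1682/58 = 29, a_9 = floor((53 + 34)/29) = 3.
  m_10 = 29*3 - 34 = 53, d_10 = (2838 - 53^2)/29 = 29/29 = 1, a_10 = floor((53 + 53)/1) = 106.
  m_11 = 1*106 - 53 = 53, d_11 = (2838 - 53^2)/1 = 29/1 = 29: (m_11, d_11) = (m_1, d_1) = (53, 29), so from here the quotients repeat a_1, ..., a_10; the period length is 10.
Hence the expansion of sqrt(2838) is a_0 = 53 followed by the repeating block 3, 1, 1, 1, 52, 1, 1, 1, 3, 106 (period 10).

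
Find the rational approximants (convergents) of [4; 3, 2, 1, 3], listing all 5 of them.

Using the convergent recurrence p_i = a_i*p_{i-1} + p_{i-2}, q_i = a_i*q_{i-1} + q_{i-2} with p_{-2}=0, p_{-1}=1, q_{-2}=1, q_{-1}=0:
  i=0: a_0=4, p_0 = 4*1 + 0 = 4, q_0 = 4*0 + 1 = 1.
  i=1: a_1=3, p_1 = 3*4 + 1 = 13, q_1 = 3*1 + 0 = 3.
  i=2: a_2=2, p_2 = 2*13 + 4 = 30, q_2 = 2*3 + 1 = 7.
  i=3: a_3=1, p_3 = 1*30 + 13 = 43, q_3 = 1*7 + 3 = 10.
  i=4: a_4=3, p_4 = 3*43 + 30 = 159, q_4 = 3*10 + 7 = 37.

4/1, 13/3, 30/7, 43/10, 159/37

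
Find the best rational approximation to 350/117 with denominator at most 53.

3/1

Expand x = 350/117 as a continued fraction with the Euclidean algorithm:
  350 = 2*117 + 116, so a_0 = 2.
  117 = 1*116 + 1, so a_1 = 1.
  116 = 116*1 + 0, so a_2 = 116.
so x = [2; 1, 116].
Convergents (p_i = a_i*p_{i-1} + p_{i-2}, q_i = a_i*q_{i-1} + q_{i-2} with p_{-2}=0, p_{-1}=1, q_{-2}=1, q_{-1}=0), until the denominator exceeds 53:
  i=0: a_0=2, p_0 = 2*1 + 0 = 2, q_0 = 2*0 + 1 = 1.
  i=1: a_1=1, p_1 = 1*2 + 1 = 3, q_1 = 1*1 + 0 = 1.
  i=2: a_2=116, p_2 = 116*3 + 2 = 350, q_2 = 116*1 + 1 = 117.
q_2 = 117 > 53, so the last convergent with denominator <= 53 is p_1/q_1 = 3/1.
The closest fraction with denominator <= 53 is either p_1/q_1 or the intermediate fraction (k*p_1 + p_0)/(k*q_1 + q_0) with the largest k >= 1 whose denominator stays <= 53; these approach x as k grows, and every other convergent or intermediate fraction in range is farther away.
Largest k: floor((53 - q_0)/q_1) = floor((53 - 1)/1) = 52.
That gives (52*3 + 2)/(52*1 + 1) = 158/53.
Compare the errors: |x - 3/1| = |350*1 - 3*117|/(117*1) = 1/117, and |x - 158/53| = |350*53 - 158*117|/(117*53) = 64/6201.
Cross-multiplying, 1*6201 = 6201 < 7488 = 64*117, so 1/117 is smaller: the convergent 3/1 is closer to x than 158/53.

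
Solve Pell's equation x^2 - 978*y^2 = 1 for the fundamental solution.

First expand sqrt(978) as a continued fraction. With x_i = (sqrt(978) + m_i)/d_i and (m_0, d_0) = (0, 1): a_0 = floor(sqrt(978)) = 31, since 31^2 = 961 <= 978 < 1024 = 32^2.
Iterate m_{i+1} = d_i*a_i - m_i, d_{i+1} = (978 - m_{i+1}^2)/d_i, a_{i+1} = floor((a_0 + m_{i+1})/d_{i+1}):
  m_1 = 1*31 - 0 = 31, d_1 = (978 - 31^2)/1 = 17/1 = 17, a_1 = floor((31 + 31)/17) = 3.
  m_2 = 17*3 - 31 = 20, d_2 = (978 - 20^2)/17 = 578/17 = 34, a_2 = floor((31 + 20)/34) = 1.
  m_3 = 34*1 - 20 = 14, d_3 = (978 - 14^2)/34 = 782/34 = 23, a_3 = floor((31 + 14)/23) = 1.
  m_4 = 23*1 - 14 = 9, d_4 = (978 - 9^2)/23 = 897/23 = 39, a_4 = floor((31 + 9)/39) = 1.
  m_5 = 39*1 - 9 = 30, d_5 = (978 - 30^2)/39 = 78/39 = 2, a_5 = floor((31 + 30)/2) = 30.
  m_6 = 2*30 - 30 = 30, d_6 = (978 - 30^2)/2 = 78/2 = 39, a_6 = floor((31 + 30)/39) = 1.
  m_7 = 39*1 - 30 = 9, d_7 = (978 - 9^2)/39 = 897/39 = 23, a_7 = floor((31 + 9)/23) = 1.
  m_8 = 23*1 - 9 = 14, d_8 = (978 - 14^2)/23 = 782/23 = 34, a_8 = floor((31 + 14)/34) = 1.
  m_9 = 34*1 - 14 = 20, d_9 = (978 - 20^2)/34 = 578/34 = 17, a_9 = floor((31 + 20)/17) = 3.
  m_10 = 17*3 - 20 = 31, d_10 = (978 - 31^2)/17 = 17/17 = 1, a_10 = floor((31 + 31)/1) = 62.
  m_11 = 1*62 - 31 = 31, d_11 = (978 - 31^2)/1 = 17/1 = 17: (m_11, d_11) = (m_1, d_1) = (31, 17), so from here the quotients repeat a_1, ..., a_10; the period length is 10.
So sqrt(978) = [31; (3, 1, 1, 1, 30, 1, 1, 1, 3, 62)] with period length k = 10.
k is even, so the fundamental solution of x^2 - 978y^2 = 1 is (p_{k-1}, q_{k-1}) = (p_9, q_9); compute convergents through index 9.
Convergents (p_i = a_i*p_{i-1} + p_{i-2}, q_i = a_i*q_{i-1} + q_{i-2} with p_{-2}=0, p_{-1}=1, q_{-2}=1, q_{-1}=0):
  i=0: a_0=31, p_0 = 31*1 + 0 = 31, q_0 = 31*0 + 1 = 1.
  i=1: a_1=3, p_1 = 3*31 + 1 = 94, q_1 = 3*1 + 0 = 3.
  i=2: a_2=1, p_2 = 1*94 + 31 = 125, q_2 = 1*3 + 1 = 4.
  i=3: a_3=1, p_3 = 1*125 + 94 = 219, q_3 = 1*4 + 3 = 7.
  i=4: a_4=1, p_4 = 1*219 + 125 = 344, q_4 = 1*7 + 4 = 11.
  i=5: a_5=30, p_5 = 30*344 + 219 = 10539, q_5 = 30*11 + 7 = 337.
  i=6: a_6=1, p_6 = 1*10539 + 344 = 10883, q_6 = 1*337 + 11 = 348.
  i=7: a_7=1, p_7 = 1*10883 + 10539 = 21422, q_7 = 1*348 + 337 = 685.
  i=8: a_8=1, p_8 = 1*21422 + 10883 = 32305, q_8 = 1*685 + 348 = 1033.
  i=9: a_9=3, p_9 = 3*32305 + 21422 = 118337, q_9 = 3*1033 + 685 = 3784.
Check: 118337^2 - 978*3784^2 = 14003645569 - 14003645568 = 1, so (x, y) = (118337, 3784) solves the equation, and by the theorem it is the least positive solution.

(x, y) = (118337, 3784)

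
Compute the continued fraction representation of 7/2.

[3; 2]

Run the Euclidean algorithm on 7 and 2; the successive quotients are the partial quotients a_0, a_1, ... (each step inverts the fractional part left over by the previous one):
  7 = 3*2 + 1, so a_0 = 3.
  2 = 2*1 + 0, so a_1 = 2.
The remainder reaches 0 after 2 divisions, so the expansion has 2 partial quotients, read off in order.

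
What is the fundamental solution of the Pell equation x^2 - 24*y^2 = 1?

First expand sqrt(24) as a continued fraction. With x_i = (sqrt(24) + m_i)/d_i and (m_0, d_0) = (0, 1): a_0 = floor(sqrt(24)) = 4, since 4^2 = 16 <= 24 < 25 = 5^2.
Iterate m_{i+1} = d_i*a_i - m_i, d_{i+1} = (24 - m_{i+1}^2)/d_i, a_{i+1} = floor((a_0 + m_{i+1})/d_{i+1}):
  m_1 = 1*4 - 0 = 4, d_1 = (24 - 4^2)/1 = 8/1 = 8, a_1 = floor((4 + 4)/8) = 1.
  m_2 = 8*1 - 4 = 4, d_2 = (24 - 4^2)/8 = 8/8 = 1, a_2 = floor((4 + 4)/1) = 8.
  m_3 = 1*8 - 4 = 4, d_3 = (24 - 4^2)/1 = 8/1 = 8: (m_3, d_3) = (m_1, d_1) = (4, 8), so from here the quotients repeat a_1, a_2; the period length is 2.
So sqrt(24) = [4; (1, 8)] with period length k = 2.
k is even, so the fundamental solution of x^2 - 24y^2 = 1 is (p_{k-1}, q_{k-1}) = (p_1, q_1); compute convergents through index 1.
Convergents (p_i = a_i*p_{i-1} + p_{i-2}, q_i = a_i*q_{i-1} + q_{i-2} with p_{-2}=0, p_{-1}=1, q_{-2}=1, q_{-1}=0):
  i=0: a_0=4, p_0 = 4*1 + 0 = 4, q_0 = 4*0 + 1 = 1.
  i=1: a_1=1, p_1 = 1*4 + 1 = 5, q_1 = 1*1 + 0 = 1.
Check: 5^2 - 24*1^2 = 25 - 24 = 1, so (x, y) = (5, 1) solves the equation, and by the theorem it is the least positive solution.

(x, y) = (5, 1)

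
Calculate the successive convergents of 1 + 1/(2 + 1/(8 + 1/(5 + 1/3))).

Using the convergent recurrence p_i = a_i*p_{i-1} + p_{i-2}, q_i = a_i*q_{i-1} + q_{i-2} with p_{-2}=0, p_{-1}=1, q_{-2}=1, q_{-1}=0:
  i=0: a_0=1, p_0 = 1*1 + 0 = 1, q_0 = 1*0 + 1 = 1.
  i=1: a_1=2, p_1 = 2*1 + 1 = 3, q_1 = 2*1 + 0 = 2.
  i=2: a_2=8, p_2 = 8*3 + 1 = 25, q_2 = 8*2 + 1 = 17.
  i=3: a_3=5, p_3 = 5*25 + 3 = 128, q_3 = 5*17 + 2 = 87.
  i=4: a_4=3, p_4 = 3*128 + 25 = 409, q_4 = 3*87 + 17 = 278.

1/1, 3/2, 25/17, 128/87, 409/278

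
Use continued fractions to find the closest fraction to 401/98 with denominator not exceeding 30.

45/11

Expand x = 401/98 as a continued fraction with the Euclidean algorithm:
  401 = 4*98 + 9, so a_0 = 4.
  98 = 10*9 + 8, so a_1 = 10.
  9 = 1*8 + 1, so a_2 = 1.
  8 = 8*1 + 0, so a_3 = 8.
so x = [4; 10, 1, 8].
Convergents (p_i = a_i*p_{i-1} + p_{i-2}, q_i = a_i*q_{i-1} + q_{i-2} with p_{-2}=0, p_{-1}=1, q_{-2}=1, q_{-1}=0), until the denominator exceeds 30:
  i=0: a_0=4, p_0 = 4*1 + 0 = 4, q_0 = 4*0 + 1 = 1.
  i=1: a_1=10, p_1 = 10*4 + 1 = 41, q_1 = 10*1 + 0 = 10.
  i=2: a_2=1, p_2 = 1*41 + 4 = 45, q_2 = 1*10 + 1 = 11.
  i=3: a_3=8, p_3 = 8*45 + 41 = 401, q_3 = 8*11 + 10 = 98.
q_3 = 98 > 30, so the last convergent with denominator <= 30 is p_2/q_2 = 45/11.
The closest fraction with denominator <= 30 is either p_2/q_2 or the intermediate fraction (k*p_2 + p_1)/(k*q_2 + q_1) with the largest k >= 1 whose denominator stays <= 30; these approach x as k grows, and every other convergent or intermediate fraction in range is farther away.
Largest k: floor((30 - q_1)/q_2) = floor((30 - 10)/11) = 1.
That gives (1*45 + 41)/(1*11 + 10) = 86/21.
Compare the errors: |x - 45/11| = |401*11 - 45*98|/(98*11) = 1/1078, and |x - 86/21| = |401*21 - 86*98|/(98*21) = 7/2058.
Cross-multiplying, 1*2058 = 2058 < 7546 = 7*1078, so 1/1078 is smaller: the convergent 45/11 is closer to x than 86/21.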